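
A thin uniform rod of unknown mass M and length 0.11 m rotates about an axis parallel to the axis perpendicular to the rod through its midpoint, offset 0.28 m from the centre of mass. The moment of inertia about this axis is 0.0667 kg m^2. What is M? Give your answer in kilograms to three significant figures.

0.840

I = I_cm + Md² = (1/12)ML² + Md² = M·[0.0833333·(0.11)² + (0.28)²] = M·0.079408.
So M = 0.0667 / 0.079408 = 0.83996 kg.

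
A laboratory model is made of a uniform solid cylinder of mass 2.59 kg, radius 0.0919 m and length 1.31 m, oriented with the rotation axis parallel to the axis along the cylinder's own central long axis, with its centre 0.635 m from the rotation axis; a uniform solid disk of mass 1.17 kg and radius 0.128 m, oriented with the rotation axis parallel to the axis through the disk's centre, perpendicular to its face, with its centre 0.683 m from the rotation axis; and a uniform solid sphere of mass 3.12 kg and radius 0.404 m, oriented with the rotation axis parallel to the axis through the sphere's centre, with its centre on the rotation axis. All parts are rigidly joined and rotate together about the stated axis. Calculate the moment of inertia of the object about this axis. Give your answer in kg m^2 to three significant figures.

Solid cylinder: I_cm = (1/2)MR² = (1/2)(2.59)(0.0919)² = 0.010937 kg m^2; centre at d = 0.635 m, so I = I_cm + Md² gives I = 0.010937 + (2.59)(0.635)² = 1.0553 kg m^2.
Solid disk: I_cm = (1/2)MR² = (1/2)(1.17)(0.128)² = 0.0095846 kg m^2; centre at d = 0.683 m, so I = I_cm + Md² gives I = 0.0095846 + (1.17)(0.683)² = 0.55538 kg m^2.
Solid sphere: I_cm = (2/5)MR² = (2/5)(3.12)(0.404)² = 0.20369 kg m^2; axis through the centre, so I = 0.20369 kg m^2.
Total I = 1.0553 + 0.55538 + 0.20369 = 1.8144 kg m^2.

1.81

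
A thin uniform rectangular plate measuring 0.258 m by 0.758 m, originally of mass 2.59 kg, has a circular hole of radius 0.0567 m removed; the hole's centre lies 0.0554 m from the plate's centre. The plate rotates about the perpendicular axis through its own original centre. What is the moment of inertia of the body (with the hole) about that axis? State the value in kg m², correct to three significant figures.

0.138

Unpierced body about its centre: I₀ = (1/12)M(a²+b²) = (1/12)(2.59)[(0.258)² + (0.758)²] = 0.13838 kg m².
The removed disk has mass m = M·πr²/(ab) = (2.59)·π(0.0567)²/(0.258·0.758) = 0.13376 kg (same uniform areal density).
Its moment of inertia about the rotation axis (parallel-axis theorem): I_hole = (1/2)mr² + md² = (1/2)(0.13376)(0.0567)² + (0.13376)(0.0554)² = 0.00062554 kg m².
Treating the hole as negative mass, I = I₀ − I_hole = 0.13838 − 0.00062554 = 0.13775 kg m².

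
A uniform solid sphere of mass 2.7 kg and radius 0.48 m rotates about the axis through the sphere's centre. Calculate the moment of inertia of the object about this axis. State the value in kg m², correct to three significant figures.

0.249

I_cm = (2/5)MR² = (2/5)(2.7)(0.48)² = 0.24883 kg m²; axis through the centre, so I = 0.24883 kg m².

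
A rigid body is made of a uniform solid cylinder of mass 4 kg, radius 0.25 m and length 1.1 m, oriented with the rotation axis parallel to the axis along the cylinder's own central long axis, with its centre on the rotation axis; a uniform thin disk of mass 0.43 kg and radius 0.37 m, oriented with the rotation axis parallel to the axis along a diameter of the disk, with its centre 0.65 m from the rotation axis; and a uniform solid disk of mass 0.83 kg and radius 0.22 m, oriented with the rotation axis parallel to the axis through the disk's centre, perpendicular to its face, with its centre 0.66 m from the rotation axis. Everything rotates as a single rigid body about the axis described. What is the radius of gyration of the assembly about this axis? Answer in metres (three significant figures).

Solid cylinder: I_cm = (1/2)MR² = (1/2)(4)(0.25)² = 0.125 kg m^2; axis through the centre, so I = 0.125 kg m^2.
Thin disk: I_cm = (1/4)MR² = (1/4)(0.43)(0.37)² = 0.014717 kg m^2; centre at d = 0.65 m, so I = I_cm + Md² gives I = 0.014717 + (0.43)(0.65)² = 0.19639 kg m^2.
Solid disk: I_cm = (1/2)MR² = (1/2)(0.83)(0.22)² = 0.020086 kg m^2; centre at d = 0.66 m, so I = I_cm + Md² gives I = 0.020086 + (0.83)(0.66)² = 0.38163 kg m^2.
Total I = 0.70303 kg m^2; total mass M = 5.26 kg.
k = √(I/M) = √(0.70303/5.26) = 0.36559 m.

0.366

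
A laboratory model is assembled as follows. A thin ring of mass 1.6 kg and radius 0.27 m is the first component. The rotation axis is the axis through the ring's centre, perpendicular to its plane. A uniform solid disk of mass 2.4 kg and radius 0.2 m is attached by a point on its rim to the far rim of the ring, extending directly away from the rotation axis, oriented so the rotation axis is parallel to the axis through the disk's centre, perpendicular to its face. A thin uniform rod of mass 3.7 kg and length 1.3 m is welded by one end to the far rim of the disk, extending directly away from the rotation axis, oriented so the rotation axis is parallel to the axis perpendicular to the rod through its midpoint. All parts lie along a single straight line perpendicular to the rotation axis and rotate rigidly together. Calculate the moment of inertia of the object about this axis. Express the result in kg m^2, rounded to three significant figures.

7.66

Thin ring: I_cm = MR² = (1.6)(0.27)² = 0.11664 kg m^2; axis through the centre, so I = 0.11664 kg m^2.
Solid disk: I_cm = (1/2)MR² = (1/2)(2.4)(0.2)² = 0.048 kg m^2; centre at d = 0.27 + 0.2 = 0.47 m, so the parallel axis theorem gives I = 0.048 + (2.4)(0.47)² = 0.57816 kg m^2.
Thin rod: I_cm = (1/12)ML² = (1/12)(3.7)(1.3)² = 0.52108 kg m^2; centre at d = 0.27 + 0.2 + 0.2 + 0.65 = 1.32 m, so the parallel axis theorem gives I = 0.52108 + (3.7)(1.32)² = 6.968 kg m^2.
Total I = 0.11664 + 0.57816 + 6.968 = 7.6628 kg m^2.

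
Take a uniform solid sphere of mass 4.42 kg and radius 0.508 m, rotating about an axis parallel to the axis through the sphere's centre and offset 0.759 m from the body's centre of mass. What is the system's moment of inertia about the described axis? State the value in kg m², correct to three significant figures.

3.00

I_cm = (2/5)MR² = (2/5)(4.42)(0.508)² = 0.45626 kg m²; centre at d = 0.759 m, so I = I_cm + Md² gives I = 0.45626 + (4.42)(0.759)² = 3.0025 kg m².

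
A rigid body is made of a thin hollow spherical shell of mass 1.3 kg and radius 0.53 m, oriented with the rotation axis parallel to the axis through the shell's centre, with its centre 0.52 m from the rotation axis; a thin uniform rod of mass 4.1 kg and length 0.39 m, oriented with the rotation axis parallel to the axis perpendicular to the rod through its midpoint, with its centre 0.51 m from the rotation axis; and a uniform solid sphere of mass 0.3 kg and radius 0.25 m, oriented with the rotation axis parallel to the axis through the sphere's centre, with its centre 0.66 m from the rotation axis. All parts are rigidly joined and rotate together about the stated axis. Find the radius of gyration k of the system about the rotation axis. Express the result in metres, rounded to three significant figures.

Spherical shell: I_cm = (2/3)MR² = (2/3)(1.3)(0.53)² = 0.24345 kg m^2; centre at d = 0.52 m, so the parallel axis theorem gives I = 0.24345 + (1.3)(0.52)² = 0.59497 kg m^2.
Thin rod: I_cm = (1/12)ML² = (1/12)(4.1)(0.39)² = 0.051967 kg m^2; centre at d = 0.51 m, so the parallel axis theorem gives I = 0.051967 + (4.1)(0.51)² = 1.1184 kg m^2.
Solid sphere: I_cm = (2/5)MR² = (2/5)(0.3)(0.25)² = 0.0075 kg m^2; centre at d = 0.66 m, so the parallel axis theorem gives I = 0.0075 + (0.3)(0.66)² = 0.13818 kg m^2.
Total I = 1.8515 kg m^2; total mass M = 5.7 kg.
k = √(I/M) = √(1.8515/5.7) = 0.56994 m.

0.570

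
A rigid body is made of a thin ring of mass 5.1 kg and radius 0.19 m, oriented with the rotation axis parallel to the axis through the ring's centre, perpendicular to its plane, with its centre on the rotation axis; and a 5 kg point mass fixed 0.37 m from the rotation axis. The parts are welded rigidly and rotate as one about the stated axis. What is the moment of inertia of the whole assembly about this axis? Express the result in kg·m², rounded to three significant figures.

0.869

Thin ring: I_cm = MR² = (5.1)(0.19)² = 0.18411 kg·m²; axis through the centre, so I = 0.18411 kg·m².
Point mass: I_cm = 0; centre at d = 0.37 m, so I = I_cm + Md² gives I = 0 + (5)(0.37)² = 0.6845 kg·m².
Total I = 0.18411 + 0.6845 = 0.86861 kg·m².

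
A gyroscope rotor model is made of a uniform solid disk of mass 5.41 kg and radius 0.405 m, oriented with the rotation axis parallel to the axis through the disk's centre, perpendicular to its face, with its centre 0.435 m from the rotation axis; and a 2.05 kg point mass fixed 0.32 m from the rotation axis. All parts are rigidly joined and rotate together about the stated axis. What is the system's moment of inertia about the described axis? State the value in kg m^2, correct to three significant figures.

1.68

Solid disk: I_cm = (1/2)MR² = (1/2)(5.41)(0.405)² = 0.44369 kg m^2; centre at d = 0.435 m, so the parallel axis theorem gives I = 0.44369 + (5.41)(0.435)² = 1.4674 kg m^2.
Point mass: I_cm = 0; centre at d = 0.32 m, so the parallel axis theorem gives I = 0 + (2.05)(0.32)² = 0.20992 kg m^2.
Total I = 1.4674 + 0.20992 = 1.6773 kg m^2.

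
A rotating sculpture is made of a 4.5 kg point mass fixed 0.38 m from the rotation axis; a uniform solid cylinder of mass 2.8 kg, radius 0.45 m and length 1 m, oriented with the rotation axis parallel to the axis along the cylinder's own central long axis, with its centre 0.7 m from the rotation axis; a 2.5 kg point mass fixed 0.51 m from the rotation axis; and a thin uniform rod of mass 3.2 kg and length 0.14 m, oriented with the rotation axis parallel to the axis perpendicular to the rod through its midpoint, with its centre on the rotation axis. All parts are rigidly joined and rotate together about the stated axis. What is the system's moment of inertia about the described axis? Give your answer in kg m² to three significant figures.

2.96

Point mass: I_cm = 0; centre at d = 0.38 m, so the parallel axis theorem gives I = 0 + (4.5)(0.38)² = 0.6498 kg m².
Solid cylinder: I_cm = (1/2)MR² = (1/2)(2.8)(0.45)² = 0.2835 kg m²; centre at d = 0.7 m, so the parallel axis theorem gives I = 0.2835 + (2.8)(0.7)² = 1.6555 kg m².
Point mass: I_cm = 0; centre at d = 0.51 m, so the parallel axis theorem gives I = 0 + (2.5)(0.51)² = 0.65025 kg m².
Thin rod: I_cm = (1/12)ML² = (1/12)(3.2)(0.14)² = 0.0052267 kg m²; axis through the centre, so I = 0.0052267 kg m².
Total I = 0.6498 + 1.6555 + 0.65025 + 0.0052267 = 2.9608 kg m².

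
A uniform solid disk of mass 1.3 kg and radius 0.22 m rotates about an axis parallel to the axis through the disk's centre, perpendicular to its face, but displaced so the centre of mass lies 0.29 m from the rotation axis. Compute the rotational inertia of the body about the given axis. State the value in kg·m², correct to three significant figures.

I_cm = (1/2)MR² = (1/2)(1.3)(0.22)² = 0.03146 kg·m²; centre at d = 0.29 m, so I = I_cm + Md² gives I = 0.03146 + (1.3)(0.29)² = 0.14079 kg·m².

0.141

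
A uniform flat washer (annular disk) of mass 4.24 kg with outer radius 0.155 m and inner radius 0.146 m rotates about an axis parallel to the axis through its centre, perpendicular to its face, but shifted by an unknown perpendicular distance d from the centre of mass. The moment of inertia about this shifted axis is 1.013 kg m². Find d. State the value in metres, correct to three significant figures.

About the centre-of-mass axis, I_cm = (1/2)M(R²+r²) = (1/2)(4.24)[(0.155)² + (0.146)²] = 0.096123 kg m².
Parallel axis theorem: I = I_cm + Md², so Md² = 1.013 − 0.096123 = 0.91688 kg m².
d = √(0.91688 / 4.24) = 0.46502 m.

0.465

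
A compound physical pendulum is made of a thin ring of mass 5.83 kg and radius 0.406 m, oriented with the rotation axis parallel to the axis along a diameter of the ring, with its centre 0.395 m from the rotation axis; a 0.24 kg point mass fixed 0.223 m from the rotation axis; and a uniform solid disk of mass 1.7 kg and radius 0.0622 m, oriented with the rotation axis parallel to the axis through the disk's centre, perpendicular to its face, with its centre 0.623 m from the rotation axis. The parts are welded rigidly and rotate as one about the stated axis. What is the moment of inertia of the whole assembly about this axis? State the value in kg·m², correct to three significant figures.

2.07

Thin ring: I_cm = (1/2)MR² = (1/2)(5.83)(0.406)² = 0.4805 kg·m²; centre at d = 0.395 m, so I = I_cm + Md² gives I = 0.4805 + (5.83)(0.395)² = 1.3901 kg·m².
Point mass: I_cm = 0; centre at d = 0.223 m, so I = I_cm + Md² gives I = 0 + (0.24)(0.223)² = 0.011935 kg·m².
Solid disk: I_cm = (1/2)MR² = (1/2)(1.7)(0.0622)² = 0.0032885 kg·m²; centre at d = 0.623 m, so I = I_cm + Md² gives I = 0.0032885 + (1.7)(0.623)² = 0.66311 kg·m².
Total I = 1.3901 + 0.011935 + 0.66311 = 2.0652 kg·m².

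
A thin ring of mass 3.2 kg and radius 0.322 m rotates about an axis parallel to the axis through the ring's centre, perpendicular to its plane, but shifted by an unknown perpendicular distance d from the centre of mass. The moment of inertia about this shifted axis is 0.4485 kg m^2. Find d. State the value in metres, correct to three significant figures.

About the centre-of-mass axis, I_cm = MR² = (3.2)(0.322)² = 0.33179 kg m^2.
Parallel axis theorem: I = I_cm + Md², so Md² = 0.4485 − 0.33179 = 0.11671 kg m^2.
d = √(0.11671 / 3.2) = 0.19098 m.

0.191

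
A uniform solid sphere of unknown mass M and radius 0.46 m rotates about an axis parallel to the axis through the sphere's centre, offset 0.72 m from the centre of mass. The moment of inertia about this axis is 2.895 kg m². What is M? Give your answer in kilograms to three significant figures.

4.80

I = I_cm + Md² = (2/5)MR² + Md² = M·[0.4·(0.46)² + (0.72)²] = M·0.60304.
So M = 2.895 / 0.60304 = 4.8007 kg.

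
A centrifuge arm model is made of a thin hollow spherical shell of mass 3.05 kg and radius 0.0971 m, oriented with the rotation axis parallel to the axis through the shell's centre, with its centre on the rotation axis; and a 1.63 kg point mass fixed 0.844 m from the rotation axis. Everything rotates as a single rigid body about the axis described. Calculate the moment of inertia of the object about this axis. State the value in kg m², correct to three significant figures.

Spherical shell: I_cm = (2/3)MR² = (2/3)(3.05)(0.0971)² = 0.019171 kg m²; axis through the centre, so I = 0.019171 kg m².
Point mass: I_cm = 0; centre at d = 0.844 m, so I = I_cm + Md² gives I = 0 + (1.63)(0.844)² = 1.1611 kg m².
Total I = 0.019171 + 1.1611 = 1.1803 kg m².

1.18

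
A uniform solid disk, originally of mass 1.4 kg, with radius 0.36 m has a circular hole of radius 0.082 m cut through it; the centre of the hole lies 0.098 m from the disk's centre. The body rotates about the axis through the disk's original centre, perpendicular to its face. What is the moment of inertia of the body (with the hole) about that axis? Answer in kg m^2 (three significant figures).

0.0898

Unpierced body about its centre: I₀ = (1/2)MR² = (1/2)(1.4)(0.36)² = 0.09072 kg m^2.
The removed disk has mass m = M·(r/R)² = (1.4)(0.082/0.36)² = 0.072636 kg (same uniform areal density).
Its moment of inertia about the rotation axis (parallel-axis theorem): I_hole = (1/2)mr² + md² = (1/2)(0.072636)(0.082)² + (0.072636)(0.098)² = 0.0009418 kg m^2.
Treating the hole as negative mass, I = I₀ − I_hole = 0.09072 − 0.0009418 = 0.089778 kg m^2.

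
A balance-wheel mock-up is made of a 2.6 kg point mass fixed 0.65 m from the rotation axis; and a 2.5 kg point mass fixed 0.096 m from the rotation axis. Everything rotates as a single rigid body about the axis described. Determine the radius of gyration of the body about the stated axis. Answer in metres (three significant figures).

Point mass: I_cm = 0; centre at d = 0.65 m, so the parallel axis theorem gives I = 0 + (2.6)(0.65)² = 1.0985 kg·m².
Point mass: I_cm = 0; centre at d = 0.096 m, so the parallel axis theorem gives I = 0 + (2.5)(0.096)² = 0.02304 kg·m².
Total I = 1.1215 kg·m²; total mass M = 5.1 kg.
k = √(I/M) = √(1.1215/5.1) = 0.46895 m.

0.469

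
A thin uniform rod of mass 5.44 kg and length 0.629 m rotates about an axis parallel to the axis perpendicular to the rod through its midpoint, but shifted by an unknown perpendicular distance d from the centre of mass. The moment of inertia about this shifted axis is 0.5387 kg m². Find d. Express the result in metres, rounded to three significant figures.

0.257

About the centre-of-mass axis, I_cm = (1/12)ML² = (1/12)(5.44)(0.629)² = 0.17936 kg m².
Parallel axis theorem: I = I_cm + Md², so Md² = 0.5387 − 0.17936 = 0.35934 kg m².
d = √(0.35934 / 5.44) = 0.25701 m.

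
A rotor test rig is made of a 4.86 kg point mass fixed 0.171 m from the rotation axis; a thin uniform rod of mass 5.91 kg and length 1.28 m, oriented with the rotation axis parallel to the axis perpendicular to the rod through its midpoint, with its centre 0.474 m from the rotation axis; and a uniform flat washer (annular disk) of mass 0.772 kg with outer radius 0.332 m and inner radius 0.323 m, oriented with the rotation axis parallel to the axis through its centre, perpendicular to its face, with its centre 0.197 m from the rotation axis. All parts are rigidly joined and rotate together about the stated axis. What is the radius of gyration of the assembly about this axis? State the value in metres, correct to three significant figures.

0.455

Point mass: I_cm = 0; centre at d = 0.171 m, so I = I_cm + Md² gives I = 0 + (4.86)(0.171)² = 0.14211 kg·m².
Thin rod: I_cm = (1/12)ML² = (1/12)(5.91)(1.28)² = 0.80691 kg·m²; centre at d = 0.474 m, so I = I_cm + Md² gives I = 0.80691 + (5.91)(0.474)² = 2.1347 kg·m².
Annular disk: I_cm = (1/2)M(R²+r²) = (1/2)(0.772)[(0.332)² + (0.323)²] = 0.082817 kg·m²; centre at d = 0.197 m, so I = I_cm + Md² gives I = 0.082817 + (0.772)(0.197)² = 0.11278 kg·m².
Total I = 2.3896 kg·m²; total mass M = 11.542 kg.
k = √(I/M) = √(2.3896/11.542) = 0.45501 m.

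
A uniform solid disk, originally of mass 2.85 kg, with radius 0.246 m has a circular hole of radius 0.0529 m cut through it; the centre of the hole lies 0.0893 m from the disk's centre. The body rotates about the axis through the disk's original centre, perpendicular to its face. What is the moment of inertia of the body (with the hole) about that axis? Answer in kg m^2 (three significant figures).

0.0850

Unpierced body about its centre: I₀ = (1/2)MR² = (1/2)(2.85)(0.246)² = 0.086235 kg m^2.
The removed disk has mass m = M·(r/R)² = (2.85)(0.0529/0.246)² = 0.13179 kg (same uniform areal density).
Its moment of inertia about the rotation axis (parallel-axis theorem): I_hole = (1/2)mr² + md² = (1/2)(0.13179)(0.0529)² + (0.13179)(0.0893)² = 0.0012354 kg m^2.
Treating the hole as negative mass, I = I₀ − I_hole = 0.086235 − 0.0012354 = 0.085 kg m^2.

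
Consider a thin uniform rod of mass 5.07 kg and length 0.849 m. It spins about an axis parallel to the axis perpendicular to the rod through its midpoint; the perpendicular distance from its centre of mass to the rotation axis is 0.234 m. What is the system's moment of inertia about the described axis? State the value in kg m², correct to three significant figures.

0.582

I_cm = (1/12)ML² = (1/12)(5.07)(0.849)² = 0.30454 kg m²; centre at d = 0.234 m, so the parallel axis theorem gives I = 0.30454 + (5.07)(0.234)² = 0.58215 kg m².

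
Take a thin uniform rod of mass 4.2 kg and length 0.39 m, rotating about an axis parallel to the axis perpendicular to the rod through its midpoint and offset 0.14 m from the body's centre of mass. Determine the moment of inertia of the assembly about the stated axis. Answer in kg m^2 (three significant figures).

0.136

I_cm = (1/12)ML² = (1/12)(4.2)(0.39)² = 0.053235 kg m^2; centre at d = 0.14 m, so I = I_cm + Md² gives I = 0.053235 + (4.2)(0.14)² = 0.13556 kg m^2.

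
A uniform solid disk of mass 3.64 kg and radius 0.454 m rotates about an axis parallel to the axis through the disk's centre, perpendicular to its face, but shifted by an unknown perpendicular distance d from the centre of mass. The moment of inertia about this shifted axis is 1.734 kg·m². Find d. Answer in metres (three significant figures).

0.611

About the centre-of-mass axis, I_cm = (1/2)MR² = (1/2)(3.64)(0.454)² = 0.37513 kg·m².
Parallel axis theorem: I = I_cm + Md², so Md² = 1.734 − 0.37513 = 1.3589 kg·m².
d = √(1.3589 / 3.64) = 0.611 m.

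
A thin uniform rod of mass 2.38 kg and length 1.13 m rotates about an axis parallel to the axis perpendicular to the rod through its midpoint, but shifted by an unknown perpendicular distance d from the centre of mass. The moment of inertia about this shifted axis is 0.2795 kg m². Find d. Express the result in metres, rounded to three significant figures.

0.105

About the centre-of-mass axis, I_cm = (1/12)ML² = (1/12)(2.38)(1.13)² = 0.25325 kg m².
Parallel axis theorem: I = I_cm + Md², so Md² = 0.2795 − 0.25325 = 0.026248 kg m².
d = √(0.026248 / 2.38) = 0.10502 m.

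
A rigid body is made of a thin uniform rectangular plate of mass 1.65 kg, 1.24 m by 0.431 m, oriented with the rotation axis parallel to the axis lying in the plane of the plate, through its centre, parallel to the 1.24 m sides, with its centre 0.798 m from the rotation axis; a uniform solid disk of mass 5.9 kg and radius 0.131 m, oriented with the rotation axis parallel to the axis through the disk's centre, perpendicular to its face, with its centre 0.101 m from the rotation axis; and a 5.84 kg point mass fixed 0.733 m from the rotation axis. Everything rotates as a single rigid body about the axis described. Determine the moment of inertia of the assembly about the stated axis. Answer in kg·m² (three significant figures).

4.32

Rectangular plate: I_cm = (1/12)Mb² = (1/12)(1.65)(0.431)² = 0.025542 kg·m²; centre at d = 0.798 m, so I = I_cm + Md² gives I = 0.025542 + (1.65)(0.798)² = 1.0763 kg·m².
Solid disk: I_cm = (1/2)MR² = (1/2)(5.9)(0.131)² = 0.050625 kg·m²; centre at d = 0.101 m, so I = I_cm + Md² gives I = 0.050625 + (5.9)(0.101)² = 0.11081 kg·m².
Point mass: I_cm = 0; centre at d = 0.733 m, so I = I_cm + Md² gives I = 0 + (5.84)(0.733)² = 3.1378 kg·m².
Total I = 1.0763 + 0.11081 + 3.1378 = 4.3248 kg·m².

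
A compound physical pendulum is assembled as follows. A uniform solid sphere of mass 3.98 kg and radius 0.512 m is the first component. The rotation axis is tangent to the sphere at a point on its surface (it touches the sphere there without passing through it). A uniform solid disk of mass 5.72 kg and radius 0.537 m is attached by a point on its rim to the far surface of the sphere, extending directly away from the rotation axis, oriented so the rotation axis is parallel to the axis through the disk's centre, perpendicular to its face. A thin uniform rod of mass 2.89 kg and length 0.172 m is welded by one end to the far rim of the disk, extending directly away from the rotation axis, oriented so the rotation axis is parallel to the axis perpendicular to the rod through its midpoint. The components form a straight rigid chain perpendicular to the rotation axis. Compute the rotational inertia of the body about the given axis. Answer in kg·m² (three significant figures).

Solid sphere: I_cm = (2/5)MR² = (2/5)(3.98)(0.512)² = 0.41733 kg·m²; centre at d = 0.512 m, so I = I_cm + Md² gives I = 0.41733 + (3.98)(0.512)² = 1.4607 kg·m².
Solid disk: I_cm = (1/2)MR² = (1/2)(5.72)(0.537)² = 0.82474 kg·m²; centre at d = 0.512 + 0.512 + 0.537 = 1.561 m, so I = I_cm + Md² gives I = 0.82474 + (5.72)(1.561)² = 14.763 kg·m².
Thin rod: I_cm = (1/12)ML² = (1/12)(2.89)(0.172)² = 0.0071248 kg·m²; centre at d = 0.512 + 0.512 + 0.537 + 0.537 + 0.086 = 2.184 m, so I = I_cm + Md² gives I = 0.0071248 + (2.89)(2.184)² = 13.792 kg·m².
Total I = 1.4607 + 14.763 + 13.792 = 30.015 kg·m².

30.0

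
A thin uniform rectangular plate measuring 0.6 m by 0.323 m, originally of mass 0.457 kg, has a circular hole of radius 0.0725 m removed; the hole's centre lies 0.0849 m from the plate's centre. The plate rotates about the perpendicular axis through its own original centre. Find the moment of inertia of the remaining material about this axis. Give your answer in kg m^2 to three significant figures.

Unpierced body about its centre: I₀ = (1/12)M(a²+b²) = (1/12)(0.457)[(0.6)² + (0.323)²] = 0.017683 kg m^2.
The removed disk has mass m = M·πr²/(ab) = (0.457)·π(0.0725)²/(0.6·0.323) = 0.038939 kg (same uniform areal density).
Its moment of inertia about the rotation axis (parallel-axis theorem): I_hole = (1/2)mr² + md² = (1/2)(0.038939)(0.0725)² + (0.038939)(0.0849)² = 0.00038301 kg m^2.
Treating the hole as negative mass, I = I₀ − I_hole = 0.017683 − 0.00038301 = 0.0173 kg m^2.

0.0173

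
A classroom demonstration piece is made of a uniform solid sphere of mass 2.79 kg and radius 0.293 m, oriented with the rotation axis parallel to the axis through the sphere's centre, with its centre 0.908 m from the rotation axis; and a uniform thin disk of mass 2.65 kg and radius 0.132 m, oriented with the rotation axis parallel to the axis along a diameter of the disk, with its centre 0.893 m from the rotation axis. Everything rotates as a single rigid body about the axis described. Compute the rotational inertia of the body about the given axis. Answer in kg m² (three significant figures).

Solid sphere: I_cm = (2/5)MR² = (2/5)(2.79)(0.293)² = 0.095807 kg m²; centre at d = 0.908 m, so I = I_cm + Md² gives I = 0.095807 + (2.79)(0.908)² = 2.3961 kg m².
Thin disk: I_cm = (1/4)MR² = (1/4)(2.65)(0.132)² = 0.011543 kg m²; centre at d = 0.893 m, so I = I_cm + Md² gives I = 0.011543 + (2.65)(0.893)² = 2.1248 kg m².
Total I = 2.3961 + 2.1248 = 4.5208 kg m².

4.52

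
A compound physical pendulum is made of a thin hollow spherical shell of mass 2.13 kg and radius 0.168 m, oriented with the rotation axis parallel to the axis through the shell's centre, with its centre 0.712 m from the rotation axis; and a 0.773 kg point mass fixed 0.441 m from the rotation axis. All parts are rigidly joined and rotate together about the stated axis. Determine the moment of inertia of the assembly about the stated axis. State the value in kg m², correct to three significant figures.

Spherical shell: I_cm = (2/3)MR² = (2/3)(2.13)(0.168)² = 0.040078 kg m²; centre at d = 0.712 m, so the parallel axis theorem gives I = 0.040078 + (2.13)(0.712)² = 1.1199 kg m².
Point mass: I_cm = 0; centre at d = 0.441 m, so the parallel axis theorem gives I = 0 + (0.773)(0.441)² = 0.15033 kg m².
Total I = 1.1199 + 0.15033 = 1.2702 kg m².

1.27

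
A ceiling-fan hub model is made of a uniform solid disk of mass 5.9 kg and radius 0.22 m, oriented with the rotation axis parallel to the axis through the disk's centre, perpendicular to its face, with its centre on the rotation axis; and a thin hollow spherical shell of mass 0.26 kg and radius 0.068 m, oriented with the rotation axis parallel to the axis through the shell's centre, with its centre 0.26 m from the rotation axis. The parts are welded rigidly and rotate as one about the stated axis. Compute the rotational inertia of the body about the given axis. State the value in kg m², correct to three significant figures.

0.161

Solid disk: I_cm = (1/2)MR² = (1/2)(5.9)(0.22)² = 0.14278 kg m²; axis through the centre, so I = 0.14278 kg m².
Spherical shell: I_cm = (2/3)MR² = (2/3)(0.26)(0.068)² = 0.00080149 kg m²; centre at d = 0.26 m, so the parallel axis theorem gives I = 0.00080149 + (0.26)(0.26)² = 0.018377 kg m².
Total I = 0.14278 + 0.018377 = 0.16116 kg m².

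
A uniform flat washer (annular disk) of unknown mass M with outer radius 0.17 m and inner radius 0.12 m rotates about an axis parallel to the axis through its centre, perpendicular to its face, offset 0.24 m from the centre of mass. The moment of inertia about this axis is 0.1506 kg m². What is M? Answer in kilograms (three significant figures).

1.90

I = I_cm + Md² = (1/2)M(R²+r²) + Md² = M·[0.5·[(0.17)² + (0.12)²] + (0.24)²] = M·0.07925.
So M = 0.1506 / 0.07925 = 1.9003 kg.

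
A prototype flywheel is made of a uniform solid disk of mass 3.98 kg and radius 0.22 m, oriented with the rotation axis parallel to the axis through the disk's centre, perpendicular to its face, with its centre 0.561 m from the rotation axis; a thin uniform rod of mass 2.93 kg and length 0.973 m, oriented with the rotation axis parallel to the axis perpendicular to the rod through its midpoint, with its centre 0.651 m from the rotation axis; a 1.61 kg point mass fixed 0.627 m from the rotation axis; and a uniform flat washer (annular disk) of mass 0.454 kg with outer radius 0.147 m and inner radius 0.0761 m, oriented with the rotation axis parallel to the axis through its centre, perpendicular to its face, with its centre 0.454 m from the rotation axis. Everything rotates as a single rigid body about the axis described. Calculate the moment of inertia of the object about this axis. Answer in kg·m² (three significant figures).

3.55

Solid disk: I_cm = (1/2)MR² = (1/2)(3.98)(0.22)² = 0.096316 kg·m²; centre at d = 0.561 m, so the parallel axis theorem gives I = 0.096316 + (3.98)(0.561)² = 1.3489 kg·m².
Thin rod: I_cm = (1/12)ML² = (1/12)(2.93)(0.973)² = 0.23116 kg·m²; centre at d = 0.651 m, so the parallel axis theorem gives I = 0.23116 + (2.93)(0.651)² = 1.4729 kg·m².
Point mass: I_cm = 0; centre at d = 0.627 m, so the parallel axis theorem gives I = 0 + (1.61)(0.627)² = 0.63294 kg·m².
Annular disk: I_cm = (1/2)M(R²+r²) = (1/2)(0.454)[(0.147)² + (0.0761)²] = 0.0062198 kg·m²; centre at d = 0.454 m, so the parallel axis theorem gives I = 0.0062198 + (0.454)(0.454)² = 0.099797 kg·m².
Total I = 1.3489 + 1.4729 + 0.63294 + 0.099797 = 3.5545 kg·m².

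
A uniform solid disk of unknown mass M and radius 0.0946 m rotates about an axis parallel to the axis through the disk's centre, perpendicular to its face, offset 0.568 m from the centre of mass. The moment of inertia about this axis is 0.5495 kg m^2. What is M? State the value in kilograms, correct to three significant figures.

1.68

I = I_cm + Md² = (1/2)MR² + Md² = M·[0.5·(0.0946)² + (0.568)²] = M·0.3271.
So M = 0.5495 / 0.3271 = 1.6799 kg.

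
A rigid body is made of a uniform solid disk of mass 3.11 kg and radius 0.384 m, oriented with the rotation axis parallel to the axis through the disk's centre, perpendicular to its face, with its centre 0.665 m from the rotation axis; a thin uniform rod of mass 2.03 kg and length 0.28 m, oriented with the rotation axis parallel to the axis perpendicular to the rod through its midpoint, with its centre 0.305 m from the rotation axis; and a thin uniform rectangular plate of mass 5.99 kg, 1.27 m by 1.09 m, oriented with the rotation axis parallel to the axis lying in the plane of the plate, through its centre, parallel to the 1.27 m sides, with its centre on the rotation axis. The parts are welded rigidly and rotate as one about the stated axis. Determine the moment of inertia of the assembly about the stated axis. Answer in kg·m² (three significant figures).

2.40

Solid disk: I_cm = (1/2)MR² = (1/2)(3.11)(0.384)² = 0.22929 kg·m²; centre at d = 0.665 m, so I = I_cm + Md² gives I = 0.22929 + (3.11)(0.665)² = 1.6046 kg·m².
Thin rod: I_cm = (1/12)ML² = (1/12)(2.03)(0.28)² = 0.013263 kg·m²; centre at d = 0.305 m, so I = I_cm + Md² gives I = 0.013263 + (2.03)(0.305)² = 0.2021 kg·m².
Rectangular plate: I_cm = (1/12)Mb² = (1/12)(5.99)(1.09)² = 0.59306 kg·m²; axis through the centre, so I = 0.59306 kg·m².
Total I = 1.6046 + 0.2021 + 0.59306 = 2.3998 kg·m².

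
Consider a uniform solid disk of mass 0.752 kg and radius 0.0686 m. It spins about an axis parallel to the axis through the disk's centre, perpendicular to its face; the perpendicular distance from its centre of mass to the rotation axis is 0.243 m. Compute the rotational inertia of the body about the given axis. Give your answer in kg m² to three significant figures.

I_cm = (1/2)MR² = (1/2)(0.752)(0.0686)² = 0.0017694 kg m²; centre at d = 0.243 m, so the parallel axis theorem gives I = 0.0017694 + (0.752)(0.243)² = 0.046174 kg m².

0.0462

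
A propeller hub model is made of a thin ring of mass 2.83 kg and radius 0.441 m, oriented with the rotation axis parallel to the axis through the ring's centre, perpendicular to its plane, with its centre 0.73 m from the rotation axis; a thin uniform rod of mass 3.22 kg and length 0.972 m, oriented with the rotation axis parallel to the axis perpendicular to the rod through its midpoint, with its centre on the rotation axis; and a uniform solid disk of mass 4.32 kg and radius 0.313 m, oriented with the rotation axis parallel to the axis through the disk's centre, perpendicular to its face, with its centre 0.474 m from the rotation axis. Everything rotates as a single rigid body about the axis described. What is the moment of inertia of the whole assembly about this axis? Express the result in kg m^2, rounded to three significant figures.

Thin ring: I_cm = MR² = (2.83)(0.441)² = 0.55038 kg m^2; centre at d = 0.73 m, so I = I_cm + Md² gives I = 0.55038 + (2.83)(0.73)² = 2.0585 kg m^2.
Thin rod: I_cm = (1/12)ML² = (1/12)(3.22)(0.972)² = 0.25352 kg m^2; axis through the centre, so I = 0.25352 kg m^2.
Solid disk: I_cm = (1/2)MR² = (1/2)(4.32)(0.313)² = 0.21161 kg m^2; centre at d = 0.474 m, so I = I_cm + Md² gives I = 0.21161 + (4.32)(0.474)² = 1.1822 kg m^2.
Total I = 2.0585 + 0.25352 + 1.1822 = 3.4942 kg m^2.

3.49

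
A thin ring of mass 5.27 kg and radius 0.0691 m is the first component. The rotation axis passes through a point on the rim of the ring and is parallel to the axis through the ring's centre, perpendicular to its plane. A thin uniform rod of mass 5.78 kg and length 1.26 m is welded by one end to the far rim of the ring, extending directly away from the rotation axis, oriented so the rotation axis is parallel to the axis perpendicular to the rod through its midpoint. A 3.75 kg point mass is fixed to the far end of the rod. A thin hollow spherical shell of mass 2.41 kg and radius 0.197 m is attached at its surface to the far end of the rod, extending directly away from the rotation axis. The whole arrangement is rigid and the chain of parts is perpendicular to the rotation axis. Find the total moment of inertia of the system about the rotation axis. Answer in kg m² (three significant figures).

17.8

Thin ring: I_cm = MR² = (5.27)(0.0691)² = 0.025163 kg m²; centre at d = 0.0691 m, so the parallel axis theorem gives I = 0.025163 + (5.27)(0.0691)² = 0.050326 kg m².
Thin rod: I_cm = (1/12)ML² = (1/12)(5.78)(1.26)² = 0.76469 kg m²; centre at d = 0.0691 + 0.0691 + 0.63 = 0.7682 m, so the parallel axis theorem gives I = 0.76469 + (5.78)(0.7682)² = 4.1757 kg m².
Point mass: I_cm = 0; centre at d = 0.0691 + 0.0691 + 0.63 + 0.63 = 1.3982 m, so the parallel axis theorem gives I = 0 + (3.75)(1.3982)² = 7.3311 kg m².
Spherical shell: I_cm = (2/3)MR² = (2/3)(2.41)(0.197)² = 0.062353 kg m²; centre at d = 0.0691 + 0.0691 + 0.63 + 0.63 + 0.197 = 1.5952 m, so the parallel axis theorem gives I = 0.062353 + (2.41)(1.5952)² = 6.195 kg m².
Total I = 0.050326 + 4.1757 + 7.3311 + 6.195 = 17.752 kg m².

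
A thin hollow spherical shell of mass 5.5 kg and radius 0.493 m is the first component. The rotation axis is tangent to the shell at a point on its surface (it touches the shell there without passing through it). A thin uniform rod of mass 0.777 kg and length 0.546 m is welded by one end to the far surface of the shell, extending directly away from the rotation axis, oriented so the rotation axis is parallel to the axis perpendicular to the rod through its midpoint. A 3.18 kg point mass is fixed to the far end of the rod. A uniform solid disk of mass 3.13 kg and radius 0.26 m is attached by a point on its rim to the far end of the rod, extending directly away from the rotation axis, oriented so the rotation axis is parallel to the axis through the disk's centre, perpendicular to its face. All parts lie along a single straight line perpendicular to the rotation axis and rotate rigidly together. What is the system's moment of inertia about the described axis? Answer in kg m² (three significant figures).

Spherical shell: I_cm = (2/3)MR² = (2/3)(5.5)(0.493)² = 0.89118 kg m²; centre at d = 0.493 m, so I = I_cm + Md² gives I = 0.89118 + (5.5)(0.493)² = 2.2279 kg m².
Thin rod: I_cm = (1/12)ML² = (1/12)(0.777)(0.546)² = 0.019303 kg m²; centre at d = 0.493 + 0.493 + 0.273 = 1.259 m, so I = I_cm + Md² gives I = 0.019303 + (0.777)(1.259)² = 1.2509 kg m².
Point mass: I_cm = 0; centre at d = 0.493 + 0.493 + 0.273 + 0.273 = 1.532 m, so I = I_cm + Md² gives I = 0 + (3.18)(1.532)² = 7.4635 kg m².
Solid disk: I_cm = (1/2)MR² = (1/2)(3.13)(0.26)² = 0.10579 kg m²; centre at d = 0.493 + 0.493 + 0.273 + 0.273 + 0.26 = 1.792 m, so I = I_cm + Md² gives I = 0.10579 + (3.13)(1.792)² = 10.157 kg m².
Total I = 2.2279 + 1.2509 + 7.4635 + 10.157 = 21.099 kg m².

21.1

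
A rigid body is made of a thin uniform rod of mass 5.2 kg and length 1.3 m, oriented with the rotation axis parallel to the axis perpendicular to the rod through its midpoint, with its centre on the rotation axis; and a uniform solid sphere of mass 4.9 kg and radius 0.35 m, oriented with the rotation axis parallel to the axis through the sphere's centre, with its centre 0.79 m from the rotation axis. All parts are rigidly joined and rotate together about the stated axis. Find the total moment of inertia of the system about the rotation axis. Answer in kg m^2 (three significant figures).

Thin rod: I_cm = (1/12)ML² = (1/12)(5.2)(1.3)² = 0.73233 kg m^2; axis through the centre, so I = 0.73233 kg m^2.
Solid sphere: I_cm = (2/5)MR² = (2/5)(4.9)(0.35)² = 0.2401 kg m^2; centre at d = 0.79 m, so the parallel axis theorem gives I = 0.2401 + (4.9)(0.79)² = 3.2982 kg m^2.
Total I = 0.73233 + 3.2982 = 4.0305 kg m^2.

4.03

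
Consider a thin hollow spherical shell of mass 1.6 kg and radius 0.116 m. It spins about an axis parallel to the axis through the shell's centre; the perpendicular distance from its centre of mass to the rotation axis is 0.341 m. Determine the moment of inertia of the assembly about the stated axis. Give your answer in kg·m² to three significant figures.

0.200

I_cm = (2/3)MR² = (2/3)(1.6)(0.116)² = 0.014353 kg·m²; centre at d = 0.341 m, so the parallel axis theorem gives I = 0.014353 + (1.6)(0.341)² = 0.2004 kg·m².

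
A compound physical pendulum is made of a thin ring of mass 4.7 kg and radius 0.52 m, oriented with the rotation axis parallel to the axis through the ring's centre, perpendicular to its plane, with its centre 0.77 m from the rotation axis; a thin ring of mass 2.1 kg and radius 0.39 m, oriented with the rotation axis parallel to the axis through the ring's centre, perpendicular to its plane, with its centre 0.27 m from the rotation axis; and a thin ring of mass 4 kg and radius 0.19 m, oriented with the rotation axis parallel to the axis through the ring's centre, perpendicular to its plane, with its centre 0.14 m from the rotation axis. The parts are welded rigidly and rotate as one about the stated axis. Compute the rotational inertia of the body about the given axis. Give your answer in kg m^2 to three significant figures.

4.75

Thin ring: I_cm = MR² = (4.7)(0.52)² = 1.2709 kg m^2; centre at d = 0.77 m, so I = I_cm + Md² gives I = 1.2709 + (4.7)(0.77)² = 4.0575 kg m^2.
Thin ring: I_cm = MR² = (2.1)(0.39)² = 0.31941 kg m^2; centre at d = 0.27 m, so I = I_cm + Md² gives I = 0.31941 + (2.1)(0.27)² = 0.4725 kg m^2.
Thin ring: I_cm = MR² = (4)(0.19)² = 0.1444 kg m^2; centre at d = 0.14 m, so I = I_cm + Md² gives I = 0.1444 + (4)(0.14)² = 0.2228 kg m^2.
Total I = 4.0575 + 0.4725 + 0.2228 = 4.7528 kg m^2.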